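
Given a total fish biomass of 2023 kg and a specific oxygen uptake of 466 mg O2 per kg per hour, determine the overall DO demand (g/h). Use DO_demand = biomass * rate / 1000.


Total O2 consumption (mg/h) = 2023 kg * 466 mg/(kg*h) = 942718 mg/h
Convert to g/h: 942718 / 1000 = 942.718 g/h

942.718 g/h


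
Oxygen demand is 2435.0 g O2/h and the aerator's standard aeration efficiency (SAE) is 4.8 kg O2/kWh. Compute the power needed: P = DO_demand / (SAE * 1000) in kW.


SAE in g O2/kWh = 4.8 * 1000 = 4800 g/kWh
P = DO_demand / SAE_g = 2435.0 / 4800 = 0.507292 kW

0.507292 kW


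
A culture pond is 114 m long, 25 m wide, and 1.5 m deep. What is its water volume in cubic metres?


Base area = L * W = 114 * 25 = 2850 m^2
Volume = area * depth = 2850 * 1.5 = 4275 m^3

4275 m^3


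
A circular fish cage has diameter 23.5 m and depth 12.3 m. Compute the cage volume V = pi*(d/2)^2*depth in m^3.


r = d/2 = 23.5/2 = 11.75 m
Base area = pi*r^2 = pi*11.75^2 = 433.73614 m^2
Volume = 433.73614 * 12.3 = 5334.95 m^3

5334.95 m^3


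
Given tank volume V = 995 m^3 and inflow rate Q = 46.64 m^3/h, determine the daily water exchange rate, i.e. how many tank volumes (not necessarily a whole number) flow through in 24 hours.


Daily flow volume = 46.64 m^3/h * 24 h = 1119.36 m^3/day
Exchanges = daily flow / tank volume = 1119.36 / 995 = 1.12498 exchanges/day

1.12498 exchanges/day


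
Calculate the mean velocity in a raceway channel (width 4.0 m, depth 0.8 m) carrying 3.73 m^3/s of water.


Cross-sectional area = W * d = 4.0 * 0.8 = 3.2 m^2
Velocity = Q / A = 3.73 / 3.2 = 1.16562 m/s

1.16562 m/s


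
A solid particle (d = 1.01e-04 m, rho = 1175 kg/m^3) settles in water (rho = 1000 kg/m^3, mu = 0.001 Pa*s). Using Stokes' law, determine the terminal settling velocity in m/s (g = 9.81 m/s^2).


Density difference: rho_p - rho_f = 1175 - 1000 = 175 kg/m^3
d^2 = (1.01e-04)^2 = 1.0201e-08 m^2
Numerator = (rho_p - rho_f) * g * d^2 = 175 * 9.81 * 1.0201e-08 = 1.7512567e-05
Denominator = 18 * mu = 18 * 0.001 = 0.018
v_s = 1.7512567e-05 / 0.018 = 9.7292e-04 m/s
Check: Re = rho_f * v_s * d / mu = 1000 * 9.7292e-04 * 1.01e-04 / 0.001 = 0.0983 < 1, so Stokes' law applies.

9.7292e-04 m/s


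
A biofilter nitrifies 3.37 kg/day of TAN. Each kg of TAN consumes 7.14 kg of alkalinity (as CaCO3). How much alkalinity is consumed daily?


Alkalinity factor: 7.14 kg CaCO3 consumed per kg TAN nitrified
alk = 3.37 kg TAN * 7.14 = 24.0618 kg CaCO3/day

24.0618 kg CaCO3/day


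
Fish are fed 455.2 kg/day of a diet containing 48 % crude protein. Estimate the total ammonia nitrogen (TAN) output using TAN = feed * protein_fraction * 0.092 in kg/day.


Protein in feed = 455.2 * 48/100 = 218.496 kg/day
TAN = protein * 0.092 = 218.496 * 0.092 = 20.101632 kg/day

20.101632 kg/day


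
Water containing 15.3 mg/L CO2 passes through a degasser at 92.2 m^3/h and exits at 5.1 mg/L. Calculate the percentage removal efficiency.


CO2_out / CO2_in = 5.1 / 15.3 = 0.33333333
Fraction remaining = 0.33333333
efficiency = (1 - 0.33333333) * 100 = 66.6667 %

66.6667 %


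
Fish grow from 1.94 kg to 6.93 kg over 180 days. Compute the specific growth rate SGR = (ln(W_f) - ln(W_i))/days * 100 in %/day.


ln(W_f) = ln(6.93) = 1.9358598
ln(W_i) = ln(1.94) = 0.66268797
ln(W_f) - ln(W_i) = 1.9358598 - 0.66268797 = 1.2731718
SGR = 1.2731718 / 180 * 100 = 0.707318 %/day

0.707318 %/day


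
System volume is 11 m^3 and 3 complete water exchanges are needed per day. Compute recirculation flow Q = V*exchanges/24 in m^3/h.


Daily recirculation volume = 11 m^3 * 3 = 33 m^3/day
Flow rate Q = daily volume / 24 h = 33 / 24 = 1.375 m^3/h

1.375 m^3/h


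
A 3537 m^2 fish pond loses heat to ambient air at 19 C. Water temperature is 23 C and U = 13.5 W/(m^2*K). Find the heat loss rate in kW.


Temperature difference dT = 23 - 19 = 4 K
Heat loss (W) = U * A * dT = 13.5 * 3537 * 4 = 190998 W
Convert to kW: 190998 / 1000 = 190.998 kW

190.998 kW


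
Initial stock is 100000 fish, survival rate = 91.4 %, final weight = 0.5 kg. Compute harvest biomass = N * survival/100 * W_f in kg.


Survivors = 100000 * 91.4/100 = 91400 fish
Harvest biomass = survivors * W_f = 91400 * 0.5 = 45700 kg

45700 kg


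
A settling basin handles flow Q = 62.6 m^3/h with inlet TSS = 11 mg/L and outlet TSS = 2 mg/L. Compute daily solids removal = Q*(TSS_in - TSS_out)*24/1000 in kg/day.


Concentration drop: TSS_in - TSS_out = 11 - 2 = 9 mg/L
Hourly solids removed = Q * dTSS = 62.6 m^3/h * 9 mg/L = 563.4 g/h  (m^3/h * mg/L = g/h)
Daily solids removed = 563.4 * 24 = 13521.6 g/day
Convert g to kg: 13521.6 / 1000 = 13.5216 kg/day

13.5216 kg/day


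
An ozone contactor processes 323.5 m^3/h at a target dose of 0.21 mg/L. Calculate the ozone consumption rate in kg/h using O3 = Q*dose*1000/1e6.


O3 demand (mg/h) = Q * dose * 1000 = 323.5 * 0.21 * 1000 = 67935 mg/h
Convert mg to kg: 67935 / 1e6 = 0.067935 kg/h

0.067935 kg/h


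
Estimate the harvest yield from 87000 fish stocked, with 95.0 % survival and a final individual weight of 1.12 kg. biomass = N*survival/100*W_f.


Survivors = 87000 * 95.0/100 = 82650 fish
Harvest biomass = survivors * W_f = 82650 * 1.12 = 92568 kg

92568 kg


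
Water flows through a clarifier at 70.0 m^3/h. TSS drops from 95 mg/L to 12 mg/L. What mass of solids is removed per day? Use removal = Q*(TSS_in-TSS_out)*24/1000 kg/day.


Concentration drop: TSS_in - TSS_out = 95 - 12 = 83 mg/L
Hourly solids removed = Q * dTSS = 70.0 m^3/h * 83 mg/L = 5810 g/h  (m^3/h * mg/L = g/h)
Daily solids removed = 5810 * 24 = 139440 g/day
Convert g to kg: 139440 / 1000 = 139.44 kg/day

139.44 kg/day


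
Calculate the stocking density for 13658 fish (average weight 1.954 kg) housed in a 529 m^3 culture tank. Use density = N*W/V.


Total biomass = 13658 fish * 1.954 kg = 26687.732 kg
Density = total biomass / volume = 26687.732 / 529 = 50.4494 kg/m^3

50.4494 kg/m^3


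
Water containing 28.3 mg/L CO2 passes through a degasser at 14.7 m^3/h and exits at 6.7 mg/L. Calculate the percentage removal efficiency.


CO2_out / CO2_in = 6.7 / 28.3 = 0.23674912
Fraction remaining = 0.23674912
efficiency = (1 - 0.23674912) * 100 = 76.3251 %

76.3251 %


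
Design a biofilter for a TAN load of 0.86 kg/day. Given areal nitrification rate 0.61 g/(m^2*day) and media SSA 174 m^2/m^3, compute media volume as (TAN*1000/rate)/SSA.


A = 0.86*1000 / 0.61 = 1409.8361 m^2
V = 1409.8361 / 174 = 8.10251

8.10251 m^3


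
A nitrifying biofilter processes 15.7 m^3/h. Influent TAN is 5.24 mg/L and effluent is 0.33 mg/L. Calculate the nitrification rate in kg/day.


Concentration drop: TAN_in - TAN_out = 5.24 - 0.33 = 4.91 mg/L
Hourly TAN removed = Q * dTAN = 15.7 m^3/h * 4.91 mg/L = 77.087 g/h  (m^3/h * mg/L = g/h)
Daily TAN removed = 77.087 * 24 = 1850.088 g/day
Convert to kg/day: 1850.088 / 1000 = 1.850088 kg/day

1.850088 kg/day


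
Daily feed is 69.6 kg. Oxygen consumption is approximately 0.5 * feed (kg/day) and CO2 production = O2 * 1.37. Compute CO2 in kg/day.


O2 = 69.6 * 0.5 = 34.8
CO2 = 34.8 * 1.37 = 47.676

47.676 kg/day


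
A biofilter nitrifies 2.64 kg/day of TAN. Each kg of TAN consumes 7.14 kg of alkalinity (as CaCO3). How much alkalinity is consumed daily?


Alkalinity factor: 7.14 kg CaCO3 consumed per kg TAN nitrified
alk = 2.64 kg TAN * 7.14 = 18.8496 kg CaCO3/day

18.8496 kg CaCO3/day


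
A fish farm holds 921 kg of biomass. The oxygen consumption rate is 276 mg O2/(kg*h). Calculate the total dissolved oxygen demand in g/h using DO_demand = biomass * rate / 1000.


Total O2 consumption (mg/h) = 921 kg * 276 mg/(kg*h) = 254196 mg/h
Convert to g/h: 254196 / 1000 = 254.196 g/h

254.196 g/h


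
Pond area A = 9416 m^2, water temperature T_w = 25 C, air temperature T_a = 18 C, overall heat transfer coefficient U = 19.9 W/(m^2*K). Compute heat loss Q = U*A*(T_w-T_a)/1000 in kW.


Temperature difference dT = 25 - 18 = 7 K
Heat loss (W) = U * A * dT = 19.9 * 9416 * 7 = 1311648.8 W
Convert to kW: 1311648.8 / 1000 = 1311.6488 kW

1311.6488 kW


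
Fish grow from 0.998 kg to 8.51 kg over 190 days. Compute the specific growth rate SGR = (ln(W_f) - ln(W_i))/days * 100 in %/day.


ln(W_f) = ln(8.51) = 2.1412419
ln(W_i) = ln(0.998) = -0.0020020027
ln(W_f) - ln(W_i) = 2.1412419 - -0.0020020027 = 2.1432439
SGR = 2.1432439 / 190 * 100 = 1.12802 %/day

1.12802 %/day


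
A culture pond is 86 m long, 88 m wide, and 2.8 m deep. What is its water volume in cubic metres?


Base area = L * W = 86 * 88 = 7568 m^2
Volume = area * depth = 7568 * 2.8 = 21190.4 m^3

21190.4 m^3


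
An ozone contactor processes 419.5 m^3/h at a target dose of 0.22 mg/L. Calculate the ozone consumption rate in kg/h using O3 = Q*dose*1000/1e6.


O3 demand (mg/h) = Q * dose * 1000 = 419.5 * 0.22 * 1000 = 92290 mg/h
Convert mg to kg: 92290 / 1e6 = 0.09229 kg/h

0.09229 kg/h


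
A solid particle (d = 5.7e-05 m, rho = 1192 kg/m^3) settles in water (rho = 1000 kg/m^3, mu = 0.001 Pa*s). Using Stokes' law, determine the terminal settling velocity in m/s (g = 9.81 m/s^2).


Density difference: rho_p - rho_f = 1192 - 1000 = 192 kg/m^3
d^2 = (5.7e-05)^2 = 3.249e-09 m^2
Numerator = (rho_p - rho_f) * g * d^2 = 192 * 9.81 * 3.249e-09 = 6.1195565e-06
Denominator = 18 * mu = 18 * 0.001 = 0.018
v_s = 6.1195565e-06 / 0.018 = 3.39975e-04 m/s
Check: Re = rho_f * v_s * d / mu = 1000 * 3.39975e-04 * 5.7e-05 / 0.001 = 0.0194 < 1, so Stokes' law applies.

3.39975e-04 m/s


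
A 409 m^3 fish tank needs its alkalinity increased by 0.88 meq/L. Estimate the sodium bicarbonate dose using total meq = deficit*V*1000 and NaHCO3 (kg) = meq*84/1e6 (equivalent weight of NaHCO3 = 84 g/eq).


Tank volume in L = 409 m^3 * 1000 = 409000 L
Total meq required = 0.88 meq/L * 409000 L = 359920 meq
NaHCO3 mass = 359920 meq * 84 mg/meq / 1e6 = 30.2333 kg

30.2333 kg


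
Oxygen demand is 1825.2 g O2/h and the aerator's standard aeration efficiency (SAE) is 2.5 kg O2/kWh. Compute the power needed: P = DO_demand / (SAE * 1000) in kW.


SAE in g O2/kWh = 2.5 * 1000 = 2500 g/kWh
P = DO_demand / SAE_g = 1825.2 / 2500 = 0.73008 kW

0.73008 kW


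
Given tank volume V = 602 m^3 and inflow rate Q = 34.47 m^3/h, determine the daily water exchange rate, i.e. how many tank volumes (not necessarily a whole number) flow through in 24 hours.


Daily flow volume = 34.47 m^3/h * 24 h = 827.28 m^3/day
Exchanges = daily flow / tank volume = 827.28 / 602 = 1.37422 exchanges/day

1.37422 exchanges/day


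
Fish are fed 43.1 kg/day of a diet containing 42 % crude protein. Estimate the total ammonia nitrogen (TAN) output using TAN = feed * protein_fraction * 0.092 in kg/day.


Protein in feed = 43.1 * 42/100 = 18.102 kg/day
TAN = protein * 0.092 = 18.102 * 0.092 = 1.665384 kg/day

1.665384 kg/day


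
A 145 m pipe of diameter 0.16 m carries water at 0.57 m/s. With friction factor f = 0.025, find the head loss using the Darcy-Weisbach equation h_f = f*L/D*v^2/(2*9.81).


v^2 = 0.57^2 = 0.3249 m^2/s^2
L/D = 145/0.16 = 906.25
h_f = f*(L/D)*v^2/(2g) = 0.025 * 906.25 * 0.3249 / 19.62 = 0.375179 m

0.375179 m


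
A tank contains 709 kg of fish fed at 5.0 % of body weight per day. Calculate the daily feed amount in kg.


Feeding rate fraction = 5.0% / 100 = 0.05
Daily feed = 709 kg * 0.05 = 35.45 kg/day

35.45 kg/day


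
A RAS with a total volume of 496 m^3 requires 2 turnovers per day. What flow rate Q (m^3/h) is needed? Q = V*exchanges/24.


Daily recirculation volume = 496 m^3 * 2 = 992 m^3/day
Flow rate Q = daily volume / 24 h = 992 / 24 = 41.3333 m^3/h

41.3333 m^3/h


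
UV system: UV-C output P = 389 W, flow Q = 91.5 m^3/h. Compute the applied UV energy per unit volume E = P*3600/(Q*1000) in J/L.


Energy delivered per hour = 389 W * 3600 s = 1400400 J/h
Volume treated per hour = 91.5 m^3/h * 1000 = 91500 L/h
dose = 1400400 / 91500 = 15.3049 J/L

15.3049 J/L


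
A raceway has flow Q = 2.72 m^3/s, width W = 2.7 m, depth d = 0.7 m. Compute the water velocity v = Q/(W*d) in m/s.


Cross-sectional area = W * d = 2.7 * 0.7 = 1.89 m^2
Velocity = Q / A = 2.72 / 1.89 = 1.43915 m/s

1.43915 m/s


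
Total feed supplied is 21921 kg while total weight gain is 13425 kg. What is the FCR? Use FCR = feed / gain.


FCR = feed consumed / weight gained
FCR = 21921 kg / 13425 kg = 1.63285

1.63285


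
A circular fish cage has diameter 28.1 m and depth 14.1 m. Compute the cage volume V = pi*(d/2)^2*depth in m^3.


r = d/2 = 28.1/2 = 14.05 m
Base area = pi*r^2 = pi*14.05^2 = 620.15824 m^2
Volume = 620.15824 * 14.1 = 8744.23 m^3

8744.23 m^3


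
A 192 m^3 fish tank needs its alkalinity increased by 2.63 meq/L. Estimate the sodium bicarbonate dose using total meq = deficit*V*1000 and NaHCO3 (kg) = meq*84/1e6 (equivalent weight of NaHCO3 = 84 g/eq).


Tank volume in L = 192 m^3 * 1000 = 192000 L
Total meq required = 2.63 meq/L * 192000 L = 504960 meq
NaHCO3 mass = 504960 meq * 84 mg/meq / 1e6 = 42.4166 kg

42.4166 kg


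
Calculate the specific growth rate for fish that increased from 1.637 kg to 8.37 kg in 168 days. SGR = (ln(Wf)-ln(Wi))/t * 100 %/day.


ln(W_f) = ln(8.37) = 2.1246539
ln(W_i) = ln(1.637) = 0.4928653
ln(W_f) - ln(W_i) = 2.1246539 - 0.4928653 = 1.6317886
SGR = 1.6317886 / 168 * 100 = 0.971303 %/day

0.971303 %/day


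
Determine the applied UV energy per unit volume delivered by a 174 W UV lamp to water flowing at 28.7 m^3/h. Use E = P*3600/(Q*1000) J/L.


Energy delivered per hour = 174 W * 3600 s = 626400 J/h
Volume treated per hour = 28.7 m^3/h * 1000 = 28700 L/h
dose = 626400 / 28700 = 21.8258 J/L

21.8258 J/L


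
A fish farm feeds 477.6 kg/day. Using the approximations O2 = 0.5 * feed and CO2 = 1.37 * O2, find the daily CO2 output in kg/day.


O2 = 477.6 * 0.5 = 238.8
CO2 = 238.8 * 1.37 = 327.156

327.156 kg/day


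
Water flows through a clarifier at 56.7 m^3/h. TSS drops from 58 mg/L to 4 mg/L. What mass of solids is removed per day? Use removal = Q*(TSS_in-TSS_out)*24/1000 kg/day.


Concentration drop: TSS_in - TSS_out = 58 - 4 = 54 mg/L
Hourly solids removed = Q * dTSS = 56.7 m^3/h * 54 mg/L = 3061.8 g/h  (m^3/h * mg/L = g/h)
Daily solids removed = 3061.8 * 24 = 73483.2 g/day
Convert g to kg: 73483.2 / 1000 = 73.4832 kg/day

73.4832 kg/day


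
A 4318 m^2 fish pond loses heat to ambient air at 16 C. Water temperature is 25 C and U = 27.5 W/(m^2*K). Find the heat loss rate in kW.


Temperature difference dT = 25 - 16 = 9 K
Heat loss (W) = U * A * dT = 27.5 * 4318 * 9 = 1068705 W
Convert to kW: 1068705 / 1000 = 1068.705 kW

1068.705 kW


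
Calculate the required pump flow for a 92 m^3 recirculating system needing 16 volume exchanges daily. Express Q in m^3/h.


Daily recirculation volume = 92 m^3 * 16 = 1472 m^3/day
Flow rate Q = daily volume / 24 h = 1472 / 24 = 61.3333 m^3/h

61.3333 m^3/h


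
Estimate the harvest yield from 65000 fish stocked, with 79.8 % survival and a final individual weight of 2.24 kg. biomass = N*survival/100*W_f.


Survivors = 65000 * 79.8/100 = 51870 fish
Harvest biomass = survivors * W_f = 51870 * 2.24 = 116188.8 kg

116188.8 kg


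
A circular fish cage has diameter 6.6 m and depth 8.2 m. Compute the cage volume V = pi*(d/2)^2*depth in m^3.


r = d/2 = 6.6/2 = 3.3 m
Base area = pi*r^2 = pi*3.3^2 = 34.211944 m^2
Volume = 34.211944 * 8.2 = 280.538 m^3

280.538 m^3


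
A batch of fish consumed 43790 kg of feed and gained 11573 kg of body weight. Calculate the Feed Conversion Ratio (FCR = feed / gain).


FCR = feed consumed / weight gained
FCR = 43790 kg / 11573 kg = 3.78381

3.78381


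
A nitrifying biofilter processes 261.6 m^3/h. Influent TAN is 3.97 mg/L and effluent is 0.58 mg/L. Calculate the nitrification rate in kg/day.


Concentration drop: TAN_in - TAN_out = 3.97 - 0.58 = 3.39 mg/L
Hourly TAN removed = Q * dTAN = 261.6 m^3/h * 3.39 mg/L = 886.824 g/h  (m^3/h * mg/L = g/h)
Daily TAN removed = 886.824 * 24 = 21283.776 g/day
Convert to kg/day: 21283.776 / 1000 = 21.283776 kg/day

21.283776 kg/day


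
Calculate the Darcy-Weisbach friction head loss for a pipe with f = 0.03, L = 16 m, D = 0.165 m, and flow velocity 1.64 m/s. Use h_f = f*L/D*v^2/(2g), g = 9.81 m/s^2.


v^2 = 1.64^2 = 2.6896 m^2/s^2
L/D = 16/0.165 = 96.969697
h_f = f*(L/D)*v^2/(2g) = 0.03 * 96.969697 * 2.6896 / 19.62 = 0.398792 m

0.398792 m


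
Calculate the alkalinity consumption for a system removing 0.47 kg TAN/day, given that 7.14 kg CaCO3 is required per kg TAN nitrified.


Alkalinity factor: 7.14 kg CaCO3 consumed per kg TAN nitrified
alk = 0.47 kg TAN * 7.14 = 3.3558 kg CaCO3/day

3.3558 kg CaCO3/day


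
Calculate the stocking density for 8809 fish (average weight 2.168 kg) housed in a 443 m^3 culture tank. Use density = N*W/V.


Total biomass = 8809 fish * 2.168 kg = 19097.912 kg
Density = total biomass / volume = 19097.912 / 443 = 43.1104 kg/m^3

43.1104 kg/m^3


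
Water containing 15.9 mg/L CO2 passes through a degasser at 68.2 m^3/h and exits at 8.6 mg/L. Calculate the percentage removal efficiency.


CO2_out / CO2_in = 8.6 / 15.9 = 0.5408805
Fraction remaining = 0.5408805
efficiency = (1 - 0.5408805) * 100 = 45.912 %

45.912 %


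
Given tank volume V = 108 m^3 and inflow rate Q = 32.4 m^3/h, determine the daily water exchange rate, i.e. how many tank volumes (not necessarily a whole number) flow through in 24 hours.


Daily flow volume = 32.4 m^3/h * 24 h = 777.6 m^3/day
Exchanges = daily flow / tank volume = 777.6 / 108 = 7.2 exchanges/day

7.2 exchanges/day


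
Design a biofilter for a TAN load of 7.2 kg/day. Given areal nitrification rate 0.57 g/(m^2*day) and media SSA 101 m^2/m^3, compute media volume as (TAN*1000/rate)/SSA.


A = 7.2*1000 / 0.57 = 12631.579 m^2
V = 12631.579 / 101 = 125.065

125.065 m^3


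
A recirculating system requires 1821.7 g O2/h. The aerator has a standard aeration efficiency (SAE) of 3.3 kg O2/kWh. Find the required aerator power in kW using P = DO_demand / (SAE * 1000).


SAE in g O2/kWh = 3.3 * 1000 = 3300 g/kWh
P = DO_demand / SAE_g = 1821.7 / 3300 = 0.55203 kW

0.55203 kW


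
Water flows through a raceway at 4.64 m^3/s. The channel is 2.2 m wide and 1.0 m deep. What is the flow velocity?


Cross-sectional area = W * d = 2.2 * 1.0 = 2.2 m^2
Velocity = Q / A = 4.64 / 2.2 = 2.10909 m/s

2.10909 m/s


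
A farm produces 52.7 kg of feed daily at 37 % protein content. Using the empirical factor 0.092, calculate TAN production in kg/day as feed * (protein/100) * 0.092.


Protein in feed = 52.7 * 37/100 = 19.499 kg/day
TAN = protein * 0.092 = 19.499 * 0.092 = 1.793908 kg/day

1.793908 kg/day


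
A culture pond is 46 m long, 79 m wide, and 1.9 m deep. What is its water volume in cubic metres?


Base area = L * W = 46 * 79 = 3634 m^2
Volume = area * depth = 3634 * 1.9 = 6904.6 m^3

6904.6 m^3


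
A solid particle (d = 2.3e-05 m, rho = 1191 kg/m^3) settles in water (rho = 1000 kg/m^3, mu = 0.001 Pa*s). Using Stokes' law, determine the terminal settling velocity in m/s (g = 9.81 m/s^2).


Density difference: rho_p - rho_f = 1191 - 1000 = 191 kg/m^3
d^2 = (2.3e-05)^2 = 5.29e-10 m^2
Numerator = (rho_p - rho_f) * g * d^2 = 191 * 9.81 * 5.29e-10 = 9.9119259e-07
Denominator = 18 * mu = 18 * 0.001 = 0.018
v_s = 9.9119259e-07 / 0.018 = 5.50663e-05 m/s
Check: Re = rho_f * v_s * d / mu = 1000 * 5.50663e-05 * 2.3e-05 / 0.001 = 0.00127 < 1, so Stokes' law applies.

5.50663e-05 m/s


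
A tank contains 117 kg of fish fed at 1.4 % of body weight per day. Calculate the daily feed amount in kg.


Feeding rate fraction = 1.4% / 100 = 0.014
Daily feed = 117 kg * 0.014 = 1.638 kg/day

1.638 kg/day


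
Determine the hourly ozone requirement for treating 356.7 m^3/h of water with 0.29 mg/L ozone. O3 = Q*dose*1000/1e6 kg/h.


O3 demand (mg/h) = Q * dose * 1000 = 356.7 * 0.29 * 1000 = 103443 mg/h
Convert mg to kg: 103443 / 1e6 = 0.103443 kg/h

0.103443 kg/h


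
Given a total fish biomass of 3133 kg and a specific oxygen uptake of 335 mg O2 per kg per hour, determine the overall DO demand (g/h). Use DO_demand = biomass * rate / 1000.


Total O2 consumption (mg/h) = 3133 kg * 335 mg/(kg*h) = 1049555 mg/h
Convert to g/h: 1049555 / 1000 = 1049.555 g/h

1049.555 g/h


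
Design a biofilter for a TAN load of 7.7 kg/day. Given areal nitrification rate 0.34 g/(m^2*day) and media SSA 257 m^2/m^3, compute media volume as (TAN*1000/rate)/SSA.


A = 7.7*1000 / 0.34 = 22647.059 m^2
V = 22647.059 / 257 = 88.1209

88.1209 m^3


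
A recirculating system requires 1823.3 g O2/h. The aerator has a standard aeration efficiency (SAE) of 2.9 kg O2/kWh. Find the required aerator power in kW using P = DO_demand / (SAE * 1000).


SAE in g O2/kWh = 2.9 * 1000 = 2900 g/kWh
P = DO_demand / SAE_g = 1823.3 / 2900 = 0.628724 kW

0.628724 kW


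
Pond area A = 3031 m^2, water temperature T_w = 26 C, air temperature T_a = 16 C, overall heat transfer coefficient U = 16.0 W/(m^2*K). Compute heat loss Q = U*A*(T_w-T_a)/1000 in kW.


Temperature difference dT = 26 - 16 = 10 K
Heat loss (W) = U * A * dT = 16.0 * 3031 * 10 = 484960 W
Convert to kW: 484960 / 1000 = 484.96 kW

484.96 kW


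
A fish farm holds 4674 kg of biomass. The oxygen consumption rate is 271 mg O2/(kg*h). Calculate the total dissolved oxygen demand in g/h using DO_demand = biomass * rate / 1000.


Total O2 consumption (mg/h) = 4674 kg * 271 mg/(kg*h) = 1266654 mg/h
Convert to g/h: 1266654 / 1000 = 1266.654 g/h

1266.654 g/h


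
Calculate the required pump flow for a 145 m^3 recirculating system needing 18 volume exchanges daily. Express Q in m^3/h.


Daily recirculation volume = 145 m^3 * 18 = 2610 m^3/day
Flow rate Q = daily volume / 24 h = 2610 / 24 = 108.75 m^3/h

108.75 m^3/h


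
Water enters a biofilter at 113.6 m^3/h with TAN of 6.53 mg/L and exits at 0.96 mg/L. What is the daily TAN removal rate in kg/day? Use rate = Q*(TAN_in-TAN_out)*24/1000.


Concentration drop: TAN_in - TAN_out = 6.53 - 0.96 = 5.57 mg/L
Hourly TAN removed = Q * dTAN = 113.6 m^3/h * 5.57 mg/L = 632.752 g/h  (m^3/h * mg/L = g/h)
Daily TAN removed = 632.752 * 24 = 15186.048 g/day
Convert to kg/day: 15186.048 / 1000 = 15.186048 kg/day

15.186048 kg/day


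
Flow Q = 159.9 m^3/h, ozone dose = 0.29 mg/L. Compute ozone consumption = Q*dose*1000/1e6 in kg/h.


O3 demand (mg/h) = Q * dose * 1000 = 159.9 * 0.29 * 1000 = 46371 mg/h
Convert mg to kg: 46371 / 1e6 = 0.046371 kg/h

0.046371 kg/h


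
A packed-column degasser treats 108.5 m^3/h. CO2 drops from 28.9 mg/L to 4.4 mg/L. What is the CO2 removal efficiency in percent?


CO2_out / CO2_in = 4.4 / 28.9 = 0.15224913
Fraction remaining = 0.15224913
efficiency = (1 - 0.15224913) * 100 = 84.7751 %

84.7751 %


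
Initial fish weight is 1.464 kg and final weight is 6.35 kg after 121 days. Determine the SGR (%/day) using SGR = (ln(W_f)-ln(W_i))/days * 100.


ln(W_f) = ln(6.35) = 1.8484548
ln(W_i) = ln(1.464) = 0.38117242
ln(W_f) - ln(W_i) = 1.8484548 - 0.38117242 = 1.4672824
SGR = 1.4672824 / 121 * 100 = 1.21263 %/day

1.21263 %/day


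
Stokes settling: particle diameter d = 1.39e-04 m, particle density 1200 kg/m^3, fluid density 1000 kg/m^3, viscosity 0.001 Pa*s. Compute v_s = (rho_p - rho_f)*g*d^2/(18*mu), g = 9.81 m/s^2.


Density difference: rho_p - rho_f = 1200 - 1000 = 200 kg/m^3
d^2 = (1.39e-04)^2 = 1.9321e-08 m^2
Numerator = (rho_p - rho_f) * g * d^2 = 200 * 9.81 * 1.9321e-08 = 3.7907802e-05
Denominator = 18 * mu = 18 * 0.001 = 0.018
v_s = 3.7907802e-05 / 0.018 = 0.00210599 m/s
Check: Re = rho_f * v_s * d / mu = 1000 * 0.00210599 * 1.39e-04 / 0.001 = 0.293 < 1, so Stokes' law applies.

0.00210599 m/s


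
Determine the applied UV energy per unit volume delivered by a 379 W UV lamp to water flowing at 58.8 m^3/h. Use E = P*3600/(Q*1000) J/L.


Energy delivered per hour = 379 W * 3600 s = 1364400 J/h
Volume treated per hour = 58.8 m^3/h * 1000 = 58800 L/h
dose = 1364400 / 58800 = 23.2041 J/L

23.2041 J/L


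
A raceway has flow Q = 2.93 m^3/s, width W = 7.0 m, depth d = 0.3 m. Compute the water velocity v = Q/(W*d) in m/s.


Cross-sectional area = W * d = 7.0 * 0.3 = 2.1 m^2
Velocity = Q / A = 2.93 / 2.1 = 1.39524 m/s

1.39524 m/s


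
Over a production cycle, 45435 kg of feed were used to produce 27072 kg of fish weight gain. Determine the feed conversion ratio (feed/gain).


FCR = feed consumed / weight gained
FCR = 45435 kg / 27072 kg = 1.6783

1.6783


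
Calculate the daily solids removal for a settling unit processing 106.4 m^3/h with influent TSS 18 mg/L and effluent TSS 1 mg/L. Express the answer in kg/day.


Concentration drop: TSS_in - TSS_out = 18 - 1 = 17 mg/L
Hourly solids removed = Q * dTSS = 106.4 m^3/h * 17 mg/L = 1808.8 g/h  (m^3/h * mg/L = g/h)
Daily solids removed = 1808.8 * 24 = 43411.2 g/day
Convert g to kg: 43411.2 / 1000 = 43.4112 kg/day

43.4112 kg/day


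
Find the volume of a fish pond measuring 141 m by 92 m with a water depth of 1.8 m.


Base area = L * W = 141 * 92 = 12972 m^2
Volume = area * depth = 12972 * 1.8 = 23349.6 m^3

23349.6 m^3


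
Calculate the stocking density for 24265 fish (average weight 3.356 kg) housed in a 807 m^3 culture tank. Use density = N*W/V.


Total biomass = 24265 fish * 3.356 kg = 81433.34 kg
Density = total biomass / volume = 81433.34 / 807 = 100.909 kg/m^3

100.909 kg/m^3


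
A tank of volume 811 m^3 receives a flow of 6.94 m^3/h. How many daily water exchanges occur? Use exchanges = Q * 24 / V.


Daily flow volume = 6.94 m^3/h * 24 h = 166.56 m^3/day
Exchanges = daily flow / tank volume = 166.56 / 811 = 0.205376 exchanges/day

0.205376 exchanges/day


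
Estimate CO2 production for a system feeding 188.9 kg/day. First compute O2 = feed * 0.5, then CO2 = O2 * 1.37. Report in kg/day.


O2 = 188.9 * 0.5 = 94.45
CO2 = 94.45 * 1.37 = 129.3965

129.3965 kg/day


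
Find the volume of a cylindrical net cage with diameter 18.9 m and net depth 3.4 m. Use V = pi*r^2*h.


r = d/2 = 18.9/2 = 9.45 m
Base area = pi*r^2 = pi*9.45^2 = 280.55208 m^2
Volume = 280.55208 * 3.4 = 953.877 m^3

953.877 m^3


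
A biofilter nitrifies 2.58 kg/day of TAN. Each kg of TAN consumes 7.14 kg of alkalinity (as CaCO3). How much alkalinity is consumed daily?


Alkalinity factor: 7.14 kg CaCO3 consumed per kg TAN nitrified
alk = 2.58 kg TAN * 7.14 = 18.4212 kg CaCO3/day

18.4212 kg CaCO3/day


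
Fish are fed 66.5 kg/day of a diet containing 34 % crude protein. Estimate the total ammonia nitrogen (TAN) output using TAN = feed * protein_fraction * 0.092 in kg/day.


Protein in feed = 66.5 * 34/100 = 22.61 kg/day
TAN = protein * 0.092 = 22.61 * 0.092 = 2.08012 kg/day

2.08012 kg/day


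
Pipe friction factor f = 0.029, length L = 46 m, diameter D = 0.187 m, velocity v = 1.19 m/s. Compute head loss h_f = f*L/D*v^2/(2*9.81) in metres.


v^2 = 1.19^2 = 1.4161 m^2/s^2
L/D = 46/0.187 = 245.9893
h_f = f*(L/D)*v^2/(2g) = 0.029 * 245.9893 * 1.4161 / 19.62 = 0.514884 m

0.514884 m


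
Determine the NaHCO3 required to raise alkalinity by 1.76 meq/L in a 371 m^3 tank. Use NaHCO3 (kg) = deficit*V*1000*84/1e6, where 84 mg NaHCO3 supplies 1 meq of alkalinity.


Tank volume in L = 371 m^3 * 1000 = 371000 L
Total meq required = 1.76 meq/L * 371000 L = 652960 meq
NaHCO3 mass = 652960 meq * 84 mg/meq / 1e6 = 54.8486 kg

54.8486 kg


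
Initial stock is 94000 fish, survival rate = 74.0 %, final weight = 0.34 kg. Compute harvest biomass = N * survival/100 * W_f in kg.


Survivors = 94000 * 74.0/100 = 69560 fish
Harvest biomass = survivors * W_f = 69560 * 0.34 = 23650.4 kg

23650.4 kg


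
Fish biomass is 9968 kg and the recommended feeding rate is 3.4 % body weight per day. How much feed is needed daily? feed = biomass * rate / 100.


Feeding rate fraction = 3.4% / 100 = 0.034
Daily feed = 9968 kg * 0.034 = 338.912 kg/day

338.912 kg/day


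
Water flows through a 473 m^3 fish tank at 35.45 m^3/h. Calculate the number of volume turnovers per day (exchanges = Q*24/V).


Daily flow volume = 35.45 m^3/h * 24 h = 850.8 m^3/day
Exchanges = daily flow / tank volume = 850.8 / 473 = 1.79873 exchanges/day

1.79873 exchanges/day


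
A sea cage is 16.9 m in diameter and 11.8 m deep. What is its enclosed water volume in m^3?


r = d/2 = 16.9/2 = 8.45 m
Base area = pi*r^2 = pi*8.45^2 = 224.31757 m^2
Volume = 224.31757 * 11.8 = 2646.95 m^3

2646.95 m^3


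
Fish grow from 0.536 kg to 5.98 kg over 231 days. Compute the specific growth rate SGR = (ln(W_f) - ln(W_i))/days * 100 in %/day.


ln(W_f) = ln(5.98) = 1.7884206
ln(W_i) = ln(0.536) = -0.62362112
ln(W_f) - ln(W_i) = 1.7884206 - -0.62362112 = 2.4120417
SGR = 2.4120417 / 231 * 100 = 1.04417 %/day

1.04417 %/day


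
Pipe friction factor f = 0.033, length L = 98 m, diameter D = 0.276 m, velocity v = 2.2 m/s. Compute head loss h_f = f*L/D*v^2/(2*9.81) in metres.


v^2 = 2.2^2 = 4.84 m^2/s^2
L/D = 98/0.276 = 355.07246
h_f = f*(L/D)*v^2/(2g) = 0.033 * 355.07246 * 4.84 / 19.62 = 2.89053 m

2.89053 m


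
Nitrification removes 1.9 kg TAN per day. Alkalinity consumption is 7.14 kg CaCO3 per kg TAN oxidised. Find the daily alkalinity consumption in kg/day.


Alkalinity factor: 7.14 kg CaCO3 consumed per kg TAN nitrified
alk = 1.9 kg TAN * 7.14 = 13.566 kg CaCO3/day

13.566 kg CaCO3/day


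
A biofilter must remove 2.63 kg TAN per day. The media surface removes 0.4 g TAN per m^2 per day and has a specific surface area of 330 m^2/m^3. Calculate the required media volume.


A = 2.63*1000 / 0.4 = 6575 m^2
V = 6575 / 330 = 19.9242

19.9242 m^3


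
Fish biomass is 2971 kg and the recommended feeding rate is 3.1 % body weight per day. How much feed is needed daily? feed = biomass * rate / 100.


Feeding rate fraction = 3.1% / 100 = 0.031
Daily feed = 2971 kg * 0.031 = 92.101 kg/day

92.101 kg/day


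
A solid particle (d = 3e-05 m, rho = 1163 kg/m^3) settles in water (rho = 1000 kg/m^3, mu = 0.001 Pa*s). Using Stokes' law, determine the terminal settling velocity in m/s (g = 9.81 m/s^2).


Density difference: rho_p - rho_f = 1163 - 1000 = 163 kg/m^3
d^2 = (3e-05)^2 = 9e-10 m^2
Numerator = (rho_p - rho_f) * g * d^2 = 163 * 9.81 * 9e-10 = 1.439127e-06
Denominator = 18 * mu = 18 * 0.001 = 0.018
v_s = 1.439127e-06 / 0.018 = 7.99515e-05 m/s
Check: Re = rho_f * v_s * d / mu = 1000 * 7.99515e-05 * 3e-05 / 0.001 = 0.0024 < 1, so Stokes' law applies.

7.99515e-05 m/s


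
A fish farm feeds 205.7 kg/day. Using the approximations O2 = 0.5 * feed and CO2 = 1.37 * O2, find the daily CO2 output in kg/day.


O2 = 205.7 * 0.5 = 102.85
CO2 = 102.85 * 1.37 = 140.9045

140.9045 kg/day


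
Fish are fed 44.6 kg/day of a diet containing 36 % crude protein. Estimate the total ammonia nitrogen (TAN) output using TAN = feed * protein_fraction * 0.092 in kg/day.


Protein in feed = 44.6 * 36/100 = 16.056 kg/day
TAN = protein * 0.092 = 16.056 * 0.092 = 1.477152 kg/day

1.477152 kg/day


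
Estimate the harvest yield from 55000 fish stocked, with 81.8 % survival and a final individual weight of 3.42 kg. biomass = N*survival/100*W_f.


Survivors = 55000 * 81.8/100 = 44990 fish
Harvest biomass = survivors * W_f = 44990 * 3.42 = 153865.8 kg

153865.8 kg


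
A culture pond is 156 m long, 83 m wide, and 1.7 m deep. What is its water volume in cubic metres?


Base area = L * W = 156 * 83 = 12948 m^2
Volume = area * depth = 12948 * 1.7 = 22011.6 m^3

22011.6 m^3


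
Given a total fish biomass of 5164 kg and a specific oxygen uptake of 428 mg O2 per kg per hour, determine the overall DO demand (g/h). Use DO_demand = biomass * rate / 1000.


Total O2 consumption (mg/h) = 5164 kg * 428 mg/(kg*h) = 2210192 mg/h
Convert to g/h: 2210192 / 1000 = 2210.192 g/h

2210.192 g/h


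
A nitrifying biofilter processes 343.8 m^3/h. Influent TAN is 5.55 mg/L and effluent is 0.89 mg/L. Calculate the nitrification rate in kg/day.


Concentration drop: TAN_in - TAN_out = 5.55 - 0.89 = 4.66 mg/L
Hourly TAN removed = Q * dTAN = 343.8 m^3/h * 4.66 mg/L = 1602.108 g/h  (m^3/h * mg/L = g/h)
Daily TAN removed = 1602.108 * 24 = 38450.592 g/day
Convert to kg/day: 38450.592 / 1000 = 38.450592 kg/day

38.450592 kg/day


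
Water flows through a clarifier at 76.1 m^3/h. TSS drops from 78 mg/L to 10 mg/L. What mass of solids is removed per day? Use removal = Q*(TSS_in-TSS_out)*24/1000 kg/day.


Concentration drop: TSS_in - TSS_out = 78 - 10 = 68 mg/L
Hourly solids removed = Q * dTSS = 76.1 m^3/h * 68 mg/L = 5174.8 g/h  (m^3/h * mg/L = g/h)
Daily solids removed = 5174.8 * 24 = 124195.2 g/day
Convert g to kg: 124195.2 / 1000 = 124.1952 kg/day

124.1952 kg/day


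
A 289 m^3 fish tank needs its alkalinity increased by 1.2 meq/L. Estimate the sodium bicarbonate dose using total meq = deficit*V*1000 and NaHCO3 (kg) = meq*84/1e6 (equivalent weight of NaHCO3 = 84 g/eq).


Tank volume in L = 289 m^3 * 1000 = 289000 L
Total meq required = 1.2 meq/L * 289000 L = 346800 meq
NaHCO3 mass = 346800 meq * 84 mg/meq / 1e6 = 29.1312 kg

29.1312 kg


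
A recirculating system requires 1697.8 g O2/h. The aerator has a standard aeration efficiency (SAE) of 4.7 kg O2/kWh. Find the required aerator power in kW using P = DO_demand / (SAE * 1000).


SAE in g O2/kWh = 4.7 * 1000 = 4700 g/kWh
P = DO_demand / SAE_g = 1697.8 / 4700 = 0.361234 kW

0.361234 kW


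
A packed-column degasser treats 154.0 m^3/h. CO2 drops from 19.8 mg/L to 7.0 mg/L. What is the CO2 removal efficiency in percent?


CO2_out / CO2_in = 7.0 / 19.8 = 0.35353535
Fraction remaining = 0.35353535
efficiency = (1 - 0.35353535) * 100 = 64.6465 %

64.6465 %


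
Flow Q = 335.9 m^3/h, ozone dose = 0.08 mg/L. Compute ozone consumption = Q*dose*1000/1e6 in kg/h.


O3 demand (mg/h) = Q * dose * 1000 = 335.9 * 0.08 * 1000 = 26872 mg/h
Convert mg to kg: 26872 / 1e6 = 0.026872 kg/h

0.026872 kg/h


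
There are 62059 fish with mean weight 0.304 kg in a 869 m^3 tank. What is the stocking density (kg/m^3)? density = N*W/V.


Total biomass = 62059 fish * 0.304 kg = 18865.936 kg
Density = total biomass / volume = 18865.936 / 869 = 21.7099 kg/m^3

21.7099 kg/m^3


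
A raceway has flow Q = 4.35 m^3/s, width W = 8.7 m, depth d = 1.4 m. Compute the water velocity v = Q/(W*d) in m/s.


Cross-sectional area = W * d = 8.7 * 1.4 = 12.18 m^2
Velocity = Q / A = 4.35 / 12.18 = 0.357143 m/s

0.357143 m/s


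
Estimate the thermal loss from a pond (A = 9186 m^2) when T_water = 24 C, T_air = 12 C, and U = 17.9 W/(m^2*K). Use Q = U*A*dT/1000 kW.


Temperature difference dT = 24 - 12 = 12 K
Heat loss (W) = U * A * dT = 17.9 * 9186 * 12 = 1973152.8 W
Convert to kW: 1973152.8 / 1000 = 1973.1528 kW

1973.1528 kW


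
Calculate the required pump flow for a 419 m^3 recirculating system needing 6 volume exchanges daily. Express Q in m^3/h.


Daily recirculation volume = 419 m^3 * 6 = 2514 m^3/day
Flow rate Q = daily volume / 24 h = 2514 / 24 = 104.75 m^3/h

104.75 m^3/h


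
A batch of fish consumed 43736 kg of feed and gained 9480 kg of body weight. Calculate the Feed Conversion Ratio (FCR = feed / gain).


FCR = feed consumed / weight gained
FCR = 43736 kg / 9480 kg = 4.6135

4.6135


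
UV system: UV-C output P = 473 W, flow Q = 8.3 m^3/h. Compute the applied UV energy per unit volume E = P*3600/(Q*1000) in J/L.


Energy delivered per hour = 473 W * 3600 s = 1702800 J/h
Volume treated per hour = 8.3 m^3/h * 1000 = 8300 L/h
dose = 1702800 / 8300 = 205.157 J/L

205.157 J/L


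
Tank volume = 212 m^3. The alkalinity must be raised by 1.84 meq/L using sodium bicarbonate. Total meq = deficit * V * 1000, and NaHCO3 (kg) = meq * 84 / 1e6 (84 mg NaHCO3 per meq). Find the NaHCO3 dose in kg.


Tank volume in L = 212 m^3 * 1000 = 212000 L
Total meq required = 1.84 meq/L * 212000 L = 390080 meq
NaHCO3 mass = 390080 meq * 84 mg/meq / 1e6 = 32.7667 kg

32.7667 kg


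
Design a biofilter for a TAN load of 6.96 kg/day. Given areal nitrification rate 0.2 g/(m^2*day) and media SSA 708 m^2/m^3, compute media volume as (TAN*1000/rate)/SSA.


A = 6.96*1000 / 0.2 = 34800 m^2
V = 34800 / 708 = 49.1525

49.1525 m^3


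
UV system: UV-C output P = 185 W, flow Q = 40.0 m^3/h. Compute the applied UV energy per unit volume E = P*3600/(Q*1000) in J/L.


Energy delivered per hour = 185 W * 3600 s = 666000 J/h
Volume treated per hour = 40.0 m^3/h * 1000 = 40000 L/h
dose = 666000 / 40000 = 16.65 J/L

16.65 J/L


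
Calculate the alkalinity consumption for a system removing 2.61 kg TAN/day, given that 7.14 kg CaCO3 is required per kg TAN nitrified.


Alkalinity factor: 7.14 kg CaCO3 consumed per kg TAN nitrified
alk = 2.61 kg TAN * 7.14 = 18.6354 kg CaCO3/day

18.6354 kg CaCO3/day


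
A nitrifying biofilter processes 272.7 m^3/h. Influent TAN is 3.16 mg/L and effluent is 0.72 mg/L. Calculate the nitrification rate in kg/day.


Concentration drop: TAN_in - TAN_out = 3.16 - 0.72 = 2.44 mg/L
Hourly TAN removed = Q * dTAN = 272.7 m^3/h * 2.44 mg/L = 665.388 g/h  (m^3/h * mg/L = g/h)
Daily TAN removed = 665.388 * 24 = 15969.312 g/day
Convert to kg/day: 15969.312 / 1000 = 15.969312 kg/day

15.969312 kg/day


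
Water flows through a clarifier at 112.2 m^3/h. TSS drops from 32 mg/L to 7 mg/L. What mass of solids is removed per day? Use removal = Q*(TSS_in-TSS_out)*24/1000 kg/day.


Concentration drop: TSS_in - TSS_out = 32 - 7 = 25 mg/L
Hourly solids removed = Q * dTSS = 112.2 m^3/h * 25 mg/L = 2805 g/h  (m^3/h * mg/L = g/h)
Daily solids removed = 2805 * 24 = 67320 g/day
Convert g to kg: 67320 / 1000 = 67.32 kg/day

67.32 kg/day


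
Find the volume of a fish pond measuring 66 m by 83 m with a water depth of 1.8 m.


Base area = L * W = 66 * 83 = 5478 m^2
Volume = area * depth = 5478 * 1.8 = 9860.4 m^3

9860.4 m^3


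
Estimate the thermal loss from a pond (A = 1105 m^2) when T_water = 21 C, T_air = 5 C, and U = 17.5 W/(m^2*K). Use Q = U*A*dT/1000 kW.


Temperature difference dT = 21 - 5 = 16 K
Heat loss (W) = U * A * dT = 17.5 * 1105 * 16 = 309400 W
Convert to kW: 309400 / 1000 = 309.4 kW

309.4 kW


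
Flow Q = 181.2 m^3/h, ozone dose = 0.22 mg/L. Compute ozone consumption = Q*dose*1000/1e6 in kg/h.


O3 demand (mg/h) = Q * dose * 1000 = 181.2 * 0.22 * 1000 = 39864 mg/h
Convert mg to kg: 39864 / 1e6 = 0.039864 kg/h

0.039864 kg/h


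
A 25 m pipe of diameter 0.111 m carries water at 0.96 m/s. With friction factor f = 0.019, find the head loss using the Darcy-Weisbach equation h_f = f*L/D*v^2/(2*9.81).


v^2 = 0.96^2 = 0.9216 m^2/s^2
L/D = 25/0.111 = 225.22523
h_f = f*(L/D)*v^2/(2g) = 0.019 * 225.22523 * 0.9216 / 19.62 = 0.201008 m

0.201008 m


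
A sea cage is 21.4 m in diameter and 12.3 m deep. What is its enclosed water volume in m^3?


r = d/2 = 21.4/2 = 10.7 m
Base area = pi*r^2 = pi*10.7^2 = 359.68094 m^2
Volume = 359.68094 * 12.3 = 4424.08 m^3

4424.08 m^3


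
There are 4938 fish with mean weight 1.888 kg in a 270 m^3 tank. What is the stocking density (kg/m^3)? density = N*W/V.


Total biomass = 4938 fish * 1.888 kg = 9322.944 kg
Density = total biomass / volume = 9322.944 / 270 = 34.5294 kg/m^3

34.5294 kg/m^3


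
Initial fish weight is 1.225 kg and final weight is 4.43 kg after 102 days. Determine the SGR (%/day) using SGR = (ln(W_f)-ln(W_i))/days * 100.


ln(W_f) = ln(4.43) = 1.4883996
ln(W_i) = ln(1.225) = 0.20294084
ln(W_f) - ln(W_i) = 1.4883996 - 0.20294084 = 1.2854588
SGR = 1.2854588 / 102 * 100 = 1.26025 %/day

1.26025 %/day


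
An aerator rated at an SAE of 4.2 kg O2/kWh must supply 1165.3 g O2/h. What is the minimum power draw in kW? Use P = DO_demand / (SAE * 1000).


SAE in g O2/kWh = 4.2 * 1000 = 4200 g/kWh
P = DO_demand / SAE_g = 1165.3 / 4200 = 0.277452 kW

0.277452 kW


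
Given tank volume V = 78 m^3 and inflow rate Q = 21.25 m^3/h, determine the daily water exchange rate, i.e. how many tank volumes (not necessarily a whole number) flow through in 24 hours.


Daily flow volume = 21.25 m^3/h * 24 h = 510 m^3/day
Exchanges = daily flow / tank volume = 510 / 78 = 6.53846 exchanges/day

6.53846 exchanges/day
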